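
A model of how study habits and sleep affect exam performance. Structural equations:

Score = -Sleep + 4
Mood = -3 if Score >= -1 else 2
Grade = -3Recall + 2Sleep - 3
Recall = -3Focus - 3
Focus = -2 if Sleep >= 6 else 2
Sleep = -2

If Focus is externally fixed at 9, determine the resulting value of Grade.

Under do(Focus=9), the mechanism Focus = -2 if Sleep >= 6 else 2 is discarded; Focus is fixed at 9.
Recall = -3Focus - 3  [with Focus=9]  = -30
Grade = -3Recall + 2Sleep - 3  [with Recall=-30, Sleep=-2]  = 83

83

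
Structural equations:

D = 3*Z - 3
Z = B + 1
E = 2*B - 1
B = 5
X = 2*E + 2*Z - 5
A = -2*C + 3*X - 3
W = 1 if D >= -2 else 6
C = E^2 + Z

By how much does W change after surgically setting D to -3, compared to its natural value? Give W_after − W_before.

5

Intervening sets D = -3 and removes its equation (D = 3*Z - 3).
W = 1 if D >= -2 else 6  [with D=-3]  = 6
Without intervention: Z = B + 1  [with B=5]  = 6; D = 3*Z - 3  [with Z=6]  = 15; W = 1 if D >= -2 else 6  [with D=15]  = 1.
Change = 6 − 1 = 5.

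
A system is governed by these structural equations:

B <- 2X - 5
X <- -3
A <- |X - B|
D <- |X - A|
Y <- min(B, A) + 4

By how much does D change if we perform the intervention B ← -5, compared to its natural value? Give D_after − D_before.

-6

Under do(B=-5), the mechanism B <- 2X - 5 is discarded; B is fixed at -5.
A = |X - B|  [with X=-3, B=-5]  = 2
D = |X - A|  [with X=-3, A=2]  = 5
Without intervention: B = 2X - 5  [with X=-3]  = -11; A = |X - B|  [with X=-3, B=-11]  = 8; D = |X - A|  [with X=-3, A=8]  = 11.
Change = 5 − 11 = -6.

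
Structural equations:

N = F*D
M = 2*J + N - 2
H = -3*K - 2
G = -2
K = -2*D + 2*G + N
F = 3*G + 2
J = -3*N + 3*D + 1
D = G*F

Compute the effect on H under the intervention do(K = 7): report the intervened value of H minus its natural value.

The intervention breaks the incoming arrows to K: K = -2*D + 2*G + N no longer applies, and K = 7.
H = -3*K - 2  [with K=7]  = -23
Without intervention: F = 3*G + 2  [with G=-2]  = -4; D = G*F  [with G=-2, F=-4]  = 8; N = F*D  [with F=-4, D=8]  = -32; K = -2*D + 2*G + N  [with D=8, G=-2, N=-32]  = -52; H = -3*K - 2  [with K=-52]  = 154.
Change = -23 − 154 = -177.

-177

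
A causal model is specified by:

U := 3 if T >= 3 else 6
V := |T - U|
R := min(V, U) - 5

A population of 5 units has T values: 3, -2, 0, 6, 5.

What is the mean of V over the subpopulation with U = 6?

7

Conditioning on U=6 selects the 2 unit(s) with T ∈ {-2, 0}. Their V values: 8, 6. Mean = 7.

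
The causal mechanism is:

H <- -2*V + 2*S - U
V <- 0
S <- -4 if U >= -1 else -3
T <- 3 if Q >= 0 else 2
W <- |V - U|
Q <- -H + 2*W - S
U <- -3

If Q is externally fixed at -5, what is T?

2

Intervening sets Q = -5 and removes its equation (Q <- -H + 2*W - S).
T = 3 if Q >= 0 else 2  [with Q=-5]  = 2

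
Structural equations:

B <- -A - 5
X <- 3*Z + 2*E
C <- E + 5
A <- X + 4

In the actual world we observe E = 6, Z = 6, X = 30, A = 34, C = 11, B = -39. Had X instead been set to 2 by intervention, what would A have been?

6

The intervention breaks the incoming arrows to X: X <- 3*Z + 2*E no longer applies, and X = 2.
A = X + 4  [with X=2]  = 6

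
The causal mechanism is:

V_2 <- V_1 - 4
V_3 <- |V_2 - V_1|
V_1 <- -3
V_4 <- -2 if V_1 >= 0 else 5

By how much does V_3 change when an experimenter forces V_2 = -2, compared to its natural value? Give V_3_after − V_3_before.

-3

The intervention breaks the incoming arrows to V_2: V_2 <- V_1 - 4 no longer applies, and V_2 = -2.
V_3 = |V_2 - V_1|  [with V_2=-2, V_1=-3]  = 1
Without intervention: V_2 = V_1 - 4  [with V_1=-3]  = -7; V_3 = |V_2 - V_1|  [with V_2=-7, V_1=-3]  = 4.
Change = 1 − 4 = -3.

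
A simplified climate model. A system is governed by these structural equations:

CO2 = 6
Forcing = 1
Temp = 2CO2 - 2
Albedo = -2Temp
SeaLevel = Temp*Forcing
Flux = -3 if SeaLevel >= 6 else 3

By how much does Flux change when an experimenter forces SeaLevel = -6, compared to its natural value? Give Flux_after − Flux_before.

The intervention breaks the incoming arrows to SeaLevel: SeaLevel = Temp*Forcing no longer applies, and SeaLevel = -6.
Flux = -3 if SeaLevel >= 6 else 3  [with SeaLevel=-6]  = 3
Without intervention: Temp = 2CO2 - 2  [with CO2=6]  = 10; SeaLevel = Temp*Forcing  [with Temp=10, Forcing=1]  = 10; Flux = -3 if SeaLevel >= 6 else 3  [with SeaLevel=10]  = -3.
Change = 3 − (-3) = 6.

6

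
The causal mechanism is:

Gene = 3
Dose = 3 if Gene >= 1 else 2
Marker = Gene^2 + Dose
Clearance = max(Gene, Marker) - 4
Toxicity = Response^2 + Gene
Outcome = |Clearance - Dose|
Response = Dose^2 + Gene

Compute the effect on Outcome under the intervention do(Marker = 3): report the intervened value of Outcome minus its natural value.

The intervention breaks the incoming arrows to Marker: Marker = Gene^2 + Dose no longer applies, and Marker = 3.
Dose = 3 if Gene >= 1 else 2  [with Gene=3]  = 3
Clearance = max(Gene, Marker) - 4  [with Gene=3, Marker=3]  = -1
Outcome = |Clearance - Dose|  [with Clearance=-1, Dose=3]  = 4
Without intervention: Dose = 3 if Gene >= 1 else 2  [with Gene=3]  = 3; Marker = Gene^2 + Dose  [with Gene=3, Dose=3]  = 12; Clearance = max(Gene, Marker) - 4  [with Gene=3, Marker=12]  = 8; Outcome = |Clearance - Dose|  [with Clearance=8, Dose=3]  = 5.
Change = 4 − 5 = -1.

-1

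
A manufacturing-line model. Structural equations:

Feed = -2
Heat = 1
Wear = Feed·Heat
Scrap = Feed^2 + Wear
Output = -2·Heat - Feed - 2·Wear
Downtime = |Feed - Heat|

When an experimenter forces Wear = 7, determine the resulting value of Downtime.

The intervention breaks the incoming arrows to Wear: Wear = Feed·Heat no longer applies, and Wear = 7.
No directed path runs from Wear to Downtime, so Downtime keeps its natural value.
Downtime = |Feed - Heat|  [with Feed=-2, Heat=1]  = 3

3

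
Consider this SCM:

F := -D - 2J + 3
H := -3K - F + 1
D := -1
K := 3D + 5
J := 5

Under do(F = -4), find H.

do(F=-4) replaces the equation F := -D - 2J + 3 with the constant F = -4.
K = 3D + 5  [with D=-1]  = 2
H = -3K - F + 1  [with K=2, F=-4]  = -1

-1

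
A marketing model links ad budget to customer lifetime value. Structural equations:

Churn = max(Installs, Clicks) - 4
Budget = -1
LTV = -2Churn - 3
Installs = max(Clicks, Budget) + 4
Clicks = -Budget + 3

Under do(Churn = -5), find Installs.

8

Under do(Churn=-5), the mechanism Churn = max(Installs, Clicks) - 4 is discarded; Churn is fixed at -5.
Since Installs is not a descendant of the intervened variable, it is unaffected.
Clicks = -Budget + 3  [with Budget=-1]  = 4
Installs = max(Clicks, Budget) + 4  [with Clicks=4, Budget=-1]  = 8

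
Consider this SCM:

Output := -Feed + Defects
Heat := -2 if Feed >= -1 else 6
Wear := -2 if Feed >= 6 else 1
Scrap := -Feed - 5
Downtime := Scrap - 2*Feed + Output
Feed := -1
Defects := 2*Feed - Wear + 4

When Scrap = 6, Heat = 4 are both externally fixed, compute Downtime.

Setting Scrap = 6, Heat = 4 by intervention discards those variables' equations.
Wear = -2 if Feed >= 6 else 1  [with Feed=-1]  = 1
Defects = 2*Feed - Wear + 4  [with Feed=-1, Wear=1]  = 1
Output = -Feed + Defects  [with Feed=-1, Defects=1]  = 2
Downtime = Scrap - 2*Feed + Output  [with Scrap=6, Feed=-1, Output=2]  = 10

10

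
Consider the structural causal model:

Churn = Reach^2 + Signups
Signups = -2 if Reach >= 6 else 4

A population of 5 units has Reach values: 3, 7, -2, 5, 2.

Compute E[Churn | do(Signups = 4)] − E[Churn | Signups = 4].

Under do(Signups=4), Signups's equation is replaced by Signups=4 for every unit. Per-unit Churn: 13, 53, 8, 29, 8. Mean = 22.2.
Conditioning on Signups=4 selects the 4 unit(s) with Reach ∈ {3, -2, 5, 2}. Their Churn values: 13, 8, 29, 8. Mean = 14.5.
Difference = 22.2 − 14.5 = 7.7.

7.7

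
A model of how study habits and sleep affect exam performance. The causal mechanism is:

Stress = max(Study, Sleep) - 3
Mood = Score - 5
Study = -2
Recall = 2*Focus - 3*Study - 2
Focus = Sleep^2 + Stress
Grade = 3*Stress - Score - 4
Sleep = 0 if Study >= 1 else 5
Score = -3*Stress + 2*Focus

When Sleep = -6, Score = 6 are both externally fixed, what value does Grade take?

-25

The joint intervention fixes Sleep = -6, Score = 6, removing each variable's own equation.
Stress = max(Study, Sleep) - 3  [with Study=-2, Sleep=-6]  = -5
Grade = 3*Stress - Score - 4  [with Stress=-5, Score=6]  = -25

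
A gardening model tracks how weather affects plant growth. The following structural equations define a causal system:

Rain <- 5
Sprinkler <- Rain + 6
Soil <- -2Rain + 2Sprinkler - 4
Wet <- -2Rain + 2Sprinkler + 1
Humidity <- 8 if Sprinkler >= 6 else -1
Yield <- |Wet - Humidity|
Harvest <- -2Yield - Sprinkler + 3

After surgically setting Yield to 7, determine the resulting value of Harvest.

Intervening sets Yield = 7 and removes its equation (Yield <- |Wet - Humidity|).
Sprinkler = Rain + 6  [with Rain=5]  = 11
Harvest = -2Yield - Sprinkler + 3  [with Yield=7, Sprinkler=11]  = -22

-22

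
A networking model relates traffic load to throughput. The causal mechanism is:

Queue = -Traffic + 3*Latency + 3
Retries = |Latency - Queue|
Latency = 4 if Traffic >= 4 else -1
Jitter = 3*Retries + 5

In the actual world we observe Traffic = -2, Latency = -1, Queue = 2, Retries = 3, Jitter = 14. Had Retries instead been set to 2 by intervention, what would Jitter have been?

11

Intervening sets Retries = 2 and removes its equation (Retries = |Latency - Queue|).
Jitter = 3*Retries + 5  [with Retries=2]  = 11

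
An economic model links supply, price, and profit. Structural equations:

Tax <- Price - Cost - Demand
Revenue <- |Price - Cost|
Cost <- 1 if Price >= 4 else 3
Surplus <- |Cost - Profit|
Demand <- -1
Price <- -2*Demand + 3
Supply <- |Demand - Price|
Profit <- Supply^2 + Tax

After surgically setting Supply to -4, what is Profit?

The intervention breaks the incoming arrows to Supply: Supply <- |Demand - Price| no longer applies, and Supply = -4.
Price = -2*Demand + 3  [with Demand=-1]  = 5
Cost = 1 if Price >= 4 else 3  [with Price=5]  = 1
Tax = Price - Cost - Demand  [with Price=5, Cost=1, Demand=-1]  = 5
Profit = Supply^2 + Tax  [with Supply=-4, Tax=5]  = 21

21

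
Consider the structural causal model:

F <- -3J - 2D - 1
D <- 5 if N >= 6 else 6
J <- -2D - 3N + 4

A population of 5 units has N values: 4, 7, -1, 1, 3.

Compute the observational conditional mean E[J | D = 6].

-13.25

E[J|D=6] averages over only the 4 units with D=6 (N = 4, -1, 1, 3): J = -20, -5, -11, -17, mean -13.25.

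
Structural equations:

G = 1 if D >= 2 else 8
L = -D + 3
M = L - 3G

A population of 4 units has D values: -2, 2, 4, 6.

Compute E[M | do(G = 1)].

Under do(G=1), G's equation is replaced by G=1 for every unit. Per-unit M: 2, -2, -4, -6. Mean = -2.5.

-2.5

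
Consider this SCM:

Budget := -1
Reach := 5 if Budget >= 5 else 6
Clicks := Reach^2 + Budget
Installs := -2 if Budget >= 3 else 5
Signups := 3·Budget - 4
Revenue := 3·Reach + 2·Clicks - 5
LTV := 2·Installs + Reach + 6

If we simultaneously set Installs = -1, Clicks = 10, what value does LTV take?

The joint intervention fixes Installs = -1, Clicks = 10, removing each variable's own equation.
Reach = 5 if Budget >= 5 else 6  [with Budget=-1]  = 6
LTV = 2·Installs + Reach + 6  [with Installs=-1, Reach=6]  = 10

10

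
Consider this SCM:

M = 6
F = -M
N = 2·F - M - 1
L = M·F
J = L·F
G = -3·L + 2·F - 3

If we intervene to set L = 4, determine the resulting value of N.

-19

Under do(L=4), the mechanism L = M·F is discarded; L is fixed at 4.
Since N is not a descendant of the intervened variable, it is unaffected.
F = -M  [with M=6]  = -6
N = 2·F - M - 1  [with F=-6, M=6]  = -19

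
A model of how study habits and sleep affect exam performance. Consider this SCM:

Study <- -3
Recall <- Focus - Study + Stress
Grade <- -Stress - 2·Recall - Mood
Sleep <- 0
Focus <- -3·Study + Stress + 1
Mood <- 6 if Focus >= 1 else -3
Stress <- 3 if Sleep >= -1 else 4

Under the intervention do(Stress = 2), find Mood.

do(Stress=2) replaces the equation Stress <- 3 if Sleep >= -1 else 4 with the constant Stress = 2.
Focus = -3·Study + Stress + 1  [with Study=-3, Stress=2]  = 12
Mood = 6 if Focus >= 1 else -3  [with Focus=12]  = 6

6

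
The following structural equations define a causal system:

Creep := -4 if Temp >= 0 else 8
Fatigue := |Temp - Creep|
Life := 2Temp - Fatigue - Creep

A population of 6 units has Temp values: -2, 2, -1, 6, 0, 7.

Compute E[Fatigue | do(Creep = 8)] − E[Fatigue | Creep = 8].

Every unit gets Creep=8 under the intervention. Fatigue values become 10, 6, 9, 2, 8, 1; E[Fatigue|do(Creep=8)] = 6.
E[Fatigue|Creep=8] averages over only the 2 units with Creep=8 (Temp = -2, -1): Fatigue = 10, 9, mean 9.5.
Difference = 6 − 9.5 = -3.5.

-3.5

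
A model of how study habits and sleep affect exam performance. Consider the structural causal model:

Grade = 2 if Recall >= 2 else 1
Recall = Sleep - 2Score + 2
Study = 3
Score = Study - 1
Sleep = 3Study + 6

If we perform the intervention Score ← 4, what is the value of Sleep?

15

Under do(Score=4), the mechanism Score = Study - 1 is discarded; Score is fixed at 4.
Since Sleep is not a descendant of the intervened variable, it is unaffected.
Sleep = 3Study + 6  [with Study=3]  = 15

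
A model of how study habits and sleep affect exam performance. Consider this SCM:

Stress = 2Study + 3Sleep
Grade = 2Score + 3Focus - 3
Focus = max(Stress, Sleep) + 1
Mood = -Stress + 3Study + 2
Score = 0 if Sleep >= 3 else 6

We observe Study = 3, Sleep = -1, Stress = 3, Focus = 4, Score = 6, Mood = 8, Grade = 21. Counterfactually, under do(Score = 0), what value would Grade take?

Under do(Score=0), the mechanism Score = 0 if Sleep >= 3 else 6 is discarded; Score is fixed at 0.
Stress = 2Study + 3Sleep  [with Study=3, Sleep=-1]  = 3
Focus = max(Stress, Sleep) + 1  [with Stress=3, Sleep=-1]  = 4
Grade = 2Score + 3Focus - 3  [with Score=0, Focus=4]  = 9

9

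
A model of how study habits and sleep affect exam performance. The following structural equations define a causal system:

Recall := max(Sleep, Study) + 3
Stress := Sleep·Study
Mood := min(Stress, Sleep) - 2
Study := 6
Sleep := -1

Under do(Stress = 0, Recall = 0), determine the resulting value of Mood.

-3

The joint intervention fixes Stress = 0, Recall = 0, removing each variable's own equation.
Mood = min(Stress, Sleep) - 2  [with Stress=0, Sleep=-1]  = -3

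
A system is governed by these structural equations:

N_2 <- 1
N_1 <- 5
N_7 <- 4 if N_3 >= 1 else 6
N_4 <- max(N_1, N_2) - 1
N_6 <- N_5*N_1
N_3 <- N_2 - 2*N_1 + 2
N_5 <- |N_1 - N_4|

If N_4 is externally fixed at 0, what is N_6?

Under do(N_4=0), the mechanism N_4 <- max(N_1, N_2) - 1 is discarded; N_4 is fixed at 0.
N_5 = |N_1 - N_4|  [with N_1=5, N_4=0]  = 5
N_6 = N_5*N_1  [with N_5=5, N_1=5]  = 25

25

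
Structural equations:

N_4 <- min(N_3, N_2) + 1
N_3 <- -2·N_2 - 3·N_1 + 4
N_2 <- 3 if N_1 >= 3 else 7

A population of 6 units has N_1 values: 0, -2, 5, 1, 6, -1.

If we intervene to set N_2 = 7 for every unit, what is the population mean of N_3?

Under do(N_2=7), N_2's equation is replaced by N_2=7 for every unit. Per-unit N_3: -10, -4, -25, -13, -28, -7. Mean = -14.5.

-14.5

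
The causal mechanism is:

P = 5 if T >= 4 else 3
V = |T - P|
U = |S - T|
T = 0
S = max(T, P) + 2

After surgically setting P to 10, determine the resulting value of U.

12

Under do(P=10), the mechanism P = 5 if T >= 4 else 3 is discarded; P is fixed at 10.
S = max(T, P) + 2  [with T=0, P=10]  = 12
U = |S - T|  [with S=12, T=0]  = 12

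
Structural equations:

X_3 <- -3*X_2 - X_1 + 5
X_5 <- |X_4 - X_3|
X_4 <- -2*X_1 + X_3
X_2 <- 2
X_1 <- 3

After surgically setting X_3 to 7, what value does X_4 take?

1

The intervention breaks the incoming arrows to X_3: X_3 <- -3*X_2 - X_1 + 5 no longer applies, and X_3 = 7.
X_4 = -2*X_1 + X_3  [with X_1=3, X_3=7]  = 1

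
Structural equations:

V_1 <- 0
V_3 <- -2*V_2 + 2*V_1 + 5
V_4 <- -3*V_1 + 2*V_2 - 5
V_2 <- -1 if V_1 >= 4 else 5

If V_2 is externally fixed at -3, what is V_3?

11

The intervention breaks the incoming arrows to V_2: V_2 <- -1 if V_1 >= 4 else 5 no longer applies, and V_2 = -3.
V_3 = -2*V_2 + 2*V_1 + 5  [with V_2=-3, V_1=0]  = 11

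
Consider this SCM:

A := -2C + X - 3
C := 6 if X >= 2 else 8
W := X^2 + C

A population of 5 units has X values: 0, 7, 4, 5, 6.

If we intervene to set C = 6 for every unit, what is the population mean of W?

31.2

do(C=6) breaks C's dependence on X. With C=6 fixed, W across the units is 6, 55, 22, 31, 42, mean 31.2.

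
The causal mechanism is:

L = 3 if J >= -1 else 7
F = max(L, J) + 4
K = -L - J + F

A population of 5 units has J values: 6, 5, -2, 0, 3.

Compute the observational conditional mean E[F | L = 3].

8.25

E[F|L=3] averages over only the 4 units with L=3 (J = 6, 5, 0, 3): F = 10, 9, 7, 7, mean 8.25.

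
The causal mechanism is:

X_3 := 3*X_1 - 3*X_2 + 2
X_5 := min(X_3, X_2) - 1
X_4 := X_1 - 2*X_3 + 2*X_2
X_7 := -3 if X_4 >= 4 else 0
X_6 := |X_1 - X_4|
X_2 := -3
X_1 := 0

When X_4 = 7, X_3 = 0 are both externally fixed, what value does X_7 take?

-3

The joint intervention fixes X_4 = 7, X_3 = 0, removing each variable's own equation.
X_7 = -3 if X_4 >= 4 else 0  [with X_4=7]  = -3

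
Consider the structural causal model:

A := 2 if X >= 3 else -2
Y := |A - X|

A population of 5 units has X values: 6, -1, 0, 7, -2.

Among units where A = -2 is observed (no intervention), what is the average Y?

1

Observing A=-2 restricts to units where A's equation naturally yields -2: X ∈ {-1, 0, -2}. In that subpopulation Y = 1, 2, 0, mean 1.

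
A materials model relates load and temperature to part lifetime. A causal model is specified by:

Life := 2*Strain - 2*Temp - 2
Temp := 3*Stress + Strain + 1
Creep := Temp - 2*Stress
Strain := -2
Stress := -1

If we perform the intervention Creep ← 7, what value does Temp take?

Under do(Creep=7), the mechanism Creep := Temp - 2*Stress is discarded; Creep is fixed at 7.
Since Temp is not a descendant of the intervened variable, it is unaffected.
Temp = 3*Stress + Strain + 1  [with Stress=-1, Strain=-2]  = -4

-4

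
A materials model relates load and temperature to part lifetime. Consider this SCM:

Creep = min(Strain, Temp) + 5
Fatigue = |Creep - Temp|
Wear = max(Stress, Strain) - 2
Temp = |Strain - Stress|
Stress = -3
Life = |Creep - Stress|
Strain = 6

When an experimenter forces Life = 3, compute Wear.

The intervention breaks the incoming arrows to Life: Life = |Creep - Stress| no longer applies, and Life = 3.
Wear is not downstream of the intervention, so its value is determined by the original equations.
Wear = max(Stress, Strain) - 2  [with Stress=-3, Strain=6]  = 4

4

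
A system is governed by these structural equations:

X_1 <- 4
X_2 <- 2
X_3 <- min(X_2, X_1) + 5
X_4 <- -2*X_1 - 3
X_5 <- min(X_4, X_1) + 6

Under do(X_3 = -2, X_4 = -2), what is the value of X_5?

4

Setting X_3 = -2, X_4 = -2 by intervention discards those variables' equations.
X_5 = min(X_4, X_1) + 6  [with X_4=-2, X_1=4]  = 4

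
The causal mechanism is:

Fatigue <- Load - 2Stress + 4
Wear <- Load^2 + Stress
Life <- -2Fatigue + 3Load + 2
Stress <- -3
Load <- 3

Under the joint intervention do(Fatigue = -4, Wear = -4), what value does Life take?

The joint intervention fixes Fatigue = -4, Wear = -4, removing each variable's own equation.
Life = -2Fatigue + 3Load + 2  [with Fatigue=-4, Load=3]  = 19

19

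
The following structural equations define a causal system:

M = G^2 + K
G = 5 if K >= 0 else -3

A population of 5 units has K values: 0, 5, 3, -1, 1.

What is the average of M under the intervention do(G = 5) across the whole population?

Under do(G=5), G's equation is replaced by G=5 for every unit. Per-unit M: 25, 30, 28, 24, 26. Mean = 26.6.

26.6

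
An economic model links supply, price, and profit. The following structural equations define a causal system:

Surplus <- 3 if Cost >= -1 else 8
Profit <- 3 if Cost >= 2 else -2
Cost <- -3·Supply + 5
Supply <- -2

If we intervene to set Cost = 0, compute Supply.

-2

Under do(Cost=0), the mechanism Cost <- -3·Supply + 5 is discarded; Cost is fixed at 0.
Supply is not downstream of the intervention, so its value is determined by the original equations.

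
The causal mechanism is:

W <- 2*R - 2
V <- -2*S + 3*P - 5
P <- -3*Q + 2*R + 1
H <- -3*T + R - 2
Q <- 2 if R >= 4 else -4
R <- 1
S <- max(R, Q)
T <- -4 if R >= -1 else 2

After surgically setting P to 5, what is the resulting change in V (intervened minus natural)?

do(P=5) replaces the equation P <- -3*Q + 2*R + 1 with the constant P = 5.
Q = 2 if R >= 4 else -4  [with R=1]  = -4
S = max(R, Q)  [with R=1, Q=-4]  = 1
V = -2*S + 3*P - 5  [with S=1, P=5]  = 8
Without intervention: Q = 2 if R >= 4 else -4  [with R=1]  = -4; S = max(R, Q)  [with R=1, Q=-4]  = 1; P = -3*Q + 2*R + 1  [with Q=-4, R=1]  = 15; V = -2*S + 3*P - 5  [with S=1, P=15]  = 38.
Change = 8 − 38 = -30.

-30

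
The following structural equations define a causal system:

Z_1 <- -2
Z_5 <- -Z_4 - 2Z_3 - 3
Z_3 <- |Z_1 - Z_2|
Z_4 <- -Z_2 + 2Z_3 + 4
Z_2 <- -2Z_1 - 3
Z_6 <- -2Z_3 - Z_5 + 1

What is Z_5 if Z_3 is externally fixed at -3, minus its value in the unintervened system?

do(Z_3=-3) replaces the equation Z_3 <- |Z_1 - Z_2| with the constant Z_3 = -3.
Z_2 = -2Z_1 - 3  [with Z_1=-2]  = 1
Z_4 = -Z_2 + 2Z_3 + 4  [with Z_2=1, Z_3=-3]  = -3
Z_5 = -Z_4 - 2Z_3 - 3  [with Z_4=-3, Z_3=-3]  = 6
Without intervention: Z_2 = -2Z_1 - 3  [with Z_1=-2]  = 1; Z_3 = |Z_1 - Z_2|  [with Z_1=-2, Z_2=1]  = 3; Z_4 = -Z_2 + 2Z_3 + 4  [with Z_2=1, Z_3=3]  = 9; Z_5 = -Z_4 - 2Z_3 - 3  [with Z_4=9, Z_3=3]  = -18.
Change = 6 − (-18) = 24.

24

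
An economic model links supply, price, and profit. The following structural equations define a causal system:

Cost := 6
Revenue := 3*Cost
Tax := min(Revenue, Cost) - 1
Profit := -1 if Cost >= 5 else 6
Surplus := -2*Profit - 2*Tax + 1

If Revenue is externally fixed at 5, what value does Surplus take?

-5

do(Revenue=5) replaces the equation Revenue := 3*Cost with the constant Revenue = 5.
Tax = min(Revenue, Cost) - 1  [with Revenue=5, Cost=6]  = 4
Profit = -1 if Cost >= 5 else 6  [with Cost=6]  = -1
Surplus = -2*Profit - 2*Tax + 1  [with Profit=-1, Tax=4]  = -5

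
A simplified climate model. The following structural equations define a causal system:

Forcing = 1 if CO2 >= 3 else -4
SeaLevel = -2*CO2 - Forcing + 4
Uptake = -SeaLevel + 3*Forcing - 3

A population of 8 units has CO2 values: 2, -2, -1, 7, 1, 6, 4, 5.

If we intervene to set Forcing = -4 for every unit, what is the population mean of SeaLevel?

Under do(Forcing=-4), Forcing's equation is replaced by Forcing=-4 for every unit. Per-unit SeaLevel: 4, 12, 10, -6, 6, -4, 0, -2. Mean = 2.5.

2.5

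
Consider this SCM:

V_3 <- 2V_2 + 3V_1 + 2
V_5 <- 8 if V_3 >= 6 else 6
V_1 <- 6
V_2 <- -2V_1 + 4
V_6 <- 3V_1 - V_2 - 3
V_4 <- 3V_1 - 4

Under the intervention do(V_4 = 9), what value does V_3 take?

4

Under do(V_4=9), the mechanism V_4 <- 3V_1 - 4 is discarded; V_4 is fixed at 9.
Since V_3 is not a descendant of the intervened variable, it is unaffected.
V_2 = -2V_1 + 4  [with V_1=6]  = -8
V_3 = 2V_2 + 3V_1 + 2  [with V_2=-8, V_1=6]  = 4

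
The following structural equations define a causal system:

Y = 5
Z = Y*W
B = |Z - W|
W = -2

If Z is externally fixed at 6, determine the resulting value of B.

The intervention breaks the incoming arrows to Z: Z = Y*W no longer applies, and Z = 6.
B = |Z - W|  [with Z=6, W=-2]  = 8

8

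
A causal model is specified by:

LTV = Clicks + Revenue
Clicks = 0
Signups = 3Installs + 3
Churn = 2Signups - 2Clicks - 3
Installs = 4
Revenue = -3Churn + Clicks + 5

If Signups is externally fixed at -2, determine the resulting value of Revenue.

do(Signups=-2) replaces the equation Signups = 3Installs + 3 with the constant Signups = -2.
Churn = 2Signups - 2Clicks - 3  [with Signups=-2, Clicks=0]  = -7
Revenue = -3Churn + Clicks + 5  [with Churn=-7, Clicks=0]  = 26

26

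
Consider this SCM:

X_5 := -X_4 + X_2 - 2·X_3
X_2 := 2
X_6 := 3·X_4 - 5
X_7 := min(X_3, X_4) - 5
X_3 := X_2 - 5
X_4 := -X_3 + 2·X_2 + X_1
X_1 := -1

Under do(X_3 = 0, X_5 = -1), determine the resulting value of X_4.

3

The joint intervention fixes X_3 = 0, X_5 = -1, removing each variable's own equation.
X_4 = -X_3 + 2·X_2 + X_1  [with X_3=0, X_2=2, X_1=-1]  = 3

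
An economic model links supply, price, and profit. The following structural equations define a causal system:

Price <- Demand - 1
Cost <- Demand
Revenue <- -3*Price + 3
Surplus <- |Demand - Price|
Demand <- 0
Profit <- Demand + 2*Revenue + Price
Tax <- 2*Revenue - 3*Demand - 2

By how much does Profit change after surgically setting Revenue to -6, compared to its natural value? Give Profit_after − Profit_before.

Under do(Revenue=-6), the mechanism Revenue <- -3*Price + 3 is discarded; Revenue is fixed at -6.
Price = Demand - 1  [with Demand=0]  = -1
Profit = Demand + 2*Revenue + Price  [with Demand=0, Revenue=-6, Price=-1]  = -13
Without intervention: Price = Demand - 1  [with Demand=0]  = -1; Revenue = -3*Price + 3  [with Price=-1]  = 6; Profit = Demand + 2*Revenue + Price  [with Demand=0, Revenue=6, Price=-1]  = 11.
Change = -13 − 11 = -24.

-24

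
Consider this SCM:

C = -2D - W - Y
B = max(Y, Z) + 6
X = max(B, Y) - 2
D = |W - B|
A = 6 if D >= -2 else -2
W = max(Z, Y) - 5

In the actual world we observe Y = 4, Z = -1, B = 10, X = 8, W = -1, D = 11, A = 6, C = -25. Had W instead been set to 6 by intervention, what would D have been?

4

The intervention breaks the incoming arrows to W: W = max(Z, Y) - 5 no longer applies, and W = 6.
B = max(Y, Z) + 6  [with Y=4, Z=-1]  = 10
D = |W - B|  [with W=6, B=10]  = 4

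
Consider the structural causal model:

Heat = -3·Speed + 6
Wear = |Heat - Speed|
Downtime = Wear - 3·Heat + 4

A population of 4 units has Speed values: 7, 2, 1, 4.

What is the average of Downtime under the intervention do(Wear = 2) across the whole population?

do(Wear=2) breaks Wear's dependence on Speed. With Wear=2 fixed, Downtime across the units is 51, 6, -3, 24, mean 19.5.

19.5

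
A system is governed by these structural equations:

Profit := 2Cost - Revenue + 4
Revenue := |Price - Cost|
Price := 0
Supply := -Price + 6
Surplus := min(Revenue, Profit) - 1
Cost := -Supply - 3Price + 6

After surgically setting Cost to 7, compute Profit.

11

do(Cost=7) replaces the equation Cost := -Supply - 3Price + 6 with the constant Cost = 7.
Revenue = |Price - Cost|  [with Price=0, Cost=7]  = 7
Profit = 2Cost - Revenue + 4  [with Cost=7, Revenue=7]  = 11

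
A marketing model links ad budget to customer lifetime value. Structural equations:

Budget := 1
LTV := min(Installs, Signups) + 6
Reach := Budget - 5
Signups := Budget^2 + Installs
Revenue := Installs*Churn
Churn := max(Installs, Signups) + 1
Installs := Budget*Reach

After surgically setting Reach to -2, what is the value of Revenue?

0

Under do(Reach=-2), the mechanism Reach := Budget - 5 is discarded; Reach is fixed at -2.
Installs = Budget*Reach  [with Budget=1, Reach=-2]  = -2
Signups = Budget^2 + Installs  [with Budget=1, Installs=-2]  = -1
Churn = max(Installs, Signups) + 1  [with Installs=-2, Signups=-1]  = 0
Revenue = Installs*Churn  [with Installs=-2, Churn=0]  = 0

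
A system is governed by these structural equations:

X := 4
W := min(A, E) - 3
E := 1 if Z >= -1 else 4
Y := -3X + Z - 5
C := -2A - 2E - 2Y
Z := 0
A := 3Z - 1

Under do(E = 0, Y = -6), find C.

The joint intervention fixes E = 0, Y = -6, removing each variable's own equation.
A = 3Z - 1  [with Z=0]  = -1
C = -2A - 2E - 2Y  [with A=-1, E=0, Y=-6]  = 14

14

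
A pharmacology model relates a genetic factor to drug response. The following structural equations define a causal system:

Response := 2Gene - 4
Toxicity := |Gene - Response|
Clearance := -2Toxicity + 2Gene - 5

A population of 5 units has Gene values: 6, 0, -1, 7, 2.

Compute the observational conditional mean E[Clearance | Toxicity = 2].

-1

E[Clearance|Toxicity=2] averages over only the 2 units with Toxicity=2 (Gene = 6, 2): Clearance = 3, -5, mean -1.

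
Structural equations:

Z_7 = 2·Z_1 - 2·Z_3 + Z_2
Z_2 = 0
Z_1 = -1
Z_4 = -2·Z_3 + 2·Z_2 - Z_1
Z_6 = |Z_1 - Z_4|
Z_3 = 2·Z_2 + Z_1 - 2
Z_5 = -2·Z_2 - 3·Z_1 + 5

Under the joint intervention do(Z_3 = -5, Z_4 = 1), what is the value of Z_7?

Under do(Z_3 = -5, Z_4 = 1), each intervened variable's structural equation is replaced by its fixed value.
Z_7 = 2·Z_1 - 2·Z_3 + Z_2  [with Z_1=-1, Z_3=-5, Z_2=0]  = 8

8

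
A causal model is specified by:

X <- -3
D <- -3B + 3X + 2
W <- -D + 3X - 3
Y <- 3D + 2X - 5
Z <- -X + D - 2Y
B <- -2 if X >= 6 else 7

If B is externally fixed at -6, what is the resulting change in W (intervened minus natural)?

do(B=-6) replaces the equation B <- -2 if X >= 6 else 7 with the constant B = -6.
D = -3B + 3X + 2  [with B=-6, X=-3]  = 11
W = -D + 3X - 3  [with D=11, X=-3]  = -23
Without intervention: B = -2 if X >= 6 else 7  [with X=-3]  = 7; D = -3B + 3X + 2  [with B=7, X=-3]  = -28; W = -D + 3X - 3  [with D=-28, X=-3]  = 16.
Change = -23 − 16 = -39.

-39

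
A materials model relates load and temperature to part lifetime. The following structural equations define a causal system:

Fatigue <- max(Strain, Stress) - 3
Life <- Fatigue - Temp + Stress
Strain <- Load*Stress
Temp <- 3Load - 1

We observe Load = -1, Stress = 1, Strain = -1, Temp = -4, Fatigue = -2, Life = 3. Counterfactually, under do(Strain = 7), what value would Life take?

9

The intervention breaks the incoming arrows to Strain: Strain <- Load*Stress no longer applies, and Strain = 7.
Temp = 3Load - 1  [with Load=-1]  = -4
Fatigue = max(Strain, Stress) - 3  [with Strain=7, Stress=1]  = 4
Life = Fatigue - Temp + Stress  [with Fatigue=4, Temp=-4, Stress=1]  = 9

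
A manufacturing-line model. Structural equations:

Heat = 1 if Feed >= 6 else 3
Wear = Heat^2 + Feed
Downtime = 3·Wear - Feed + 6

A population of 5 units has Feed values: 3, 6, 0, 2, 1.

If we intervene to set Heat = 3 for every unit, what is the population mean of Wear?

The intervention sets Heat=3 in all 5 units regardless of Feed. Recomputing Wear per unit gives 12, 15, 9, 11, 10; average 11.4.

11.4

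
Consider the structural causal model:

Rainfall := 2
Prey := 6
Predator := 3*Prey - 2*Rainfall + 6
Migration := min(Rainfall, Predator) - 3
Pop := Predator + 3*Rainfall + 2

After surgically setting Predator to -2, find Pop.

do(Predator=-2) replaces the equation Predator := 3*Prey - 2*Rainfall + 6 with the constant Predator = -2.
Pop = Predator + 3*Rainfall + 2  [with Predator=-2, Rainfall=2]  = 6

6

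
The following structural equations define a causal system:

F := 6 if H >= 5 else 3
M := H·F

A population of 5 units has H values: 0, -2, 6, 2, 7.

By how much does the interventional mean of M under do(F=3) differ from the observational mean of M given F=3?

Every unit gets F=3 under the intervention. M values become 0, -6, 18, 6, 21; E[M|do(F=3)] = 7.8.
Conditioning on F=3 selects the 3 unit(s) with H ∈ {0, -2, 2}. Their M values: 0, -6, 6. Mean = 0.
Difference = 7.8 − 0 = 7.8.

7.8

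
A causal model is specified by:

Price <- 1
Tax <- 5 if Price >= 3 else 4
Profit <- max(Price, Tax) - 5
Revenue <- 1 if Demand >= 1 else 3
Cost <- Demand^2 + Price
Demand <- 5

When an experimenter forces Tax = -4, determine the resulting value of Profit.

The intervention breaks the incoming arrows to Tax: Tax <- 5 if Price >= 3 else 4 no longer applies, and Tax = -4.
Profit = max(Price, Tax) - 5  [with Price=1, Tax=-4]  = -4

-4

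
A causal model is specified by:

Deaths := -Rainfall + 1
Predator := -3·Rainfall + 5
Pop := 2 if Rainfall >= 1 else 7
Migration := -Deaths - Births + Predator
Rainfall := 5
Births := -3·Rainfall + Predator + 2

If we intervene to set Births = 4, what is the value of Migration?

-10

do(Births=4) replaces the equation Births := -3·Rainfall + Predator + 2 with the constant Births = 4.
Predator = -3·Rainfall + 5  [with Rainfall=5]  = -10
Deaths = -Rainfall + 1  [with Rainfall=5]  = -4
Migration = -Deaths - Births + Predator  [with Deaths=-4, Births=4, Predator=-10]  = -10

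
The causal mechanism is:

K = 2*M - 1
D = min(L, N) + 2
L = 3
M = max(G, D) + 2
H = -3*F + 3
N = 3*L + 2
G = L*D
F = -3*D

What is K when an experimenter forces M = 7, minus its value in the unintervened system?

-20

Intervening sets M = 7 and removes its equation (M = max(G, D) + 2).
K = 2*M - 1  [with M=7]  = 13
Without intervention: N = 3*L + 2  [with L=3]  = 11; D = min(L, N) + 2  [with L=3, N=11]  = 5; G = L*D  [with L=3, D=5]  = 15; M = max(G, D) + 2  [with G=15, D=5]  = 17; K = 2*M - 1  [with M=17]  = 33.
Change = 13 − 33 = -20.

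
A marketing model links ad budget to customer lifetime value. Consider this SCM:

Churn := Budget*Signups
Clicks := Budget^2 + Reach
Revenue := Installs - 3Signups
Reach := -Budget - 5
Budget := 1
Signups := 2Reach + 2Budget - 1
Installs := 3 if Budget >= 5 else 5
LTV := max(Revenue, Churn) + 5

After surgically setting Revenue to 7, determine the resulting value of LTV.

do(Revenue=7) replaces the equation Revenue := Installs - 3Signups with the constant Revenue = 7.
Reach = -Budget - 5  [with Budget=1]  = -6
Signups = 2Reach + 2Budget - 1  [with Reach=-6, Budget=1]  = -11
Churn = Budget*Signups  [with Budget=1, Signups=-11]  = -11
LTV = max(Revenue, Churn) + 5  [with Revenue=7, Churn=-11]  = 12

12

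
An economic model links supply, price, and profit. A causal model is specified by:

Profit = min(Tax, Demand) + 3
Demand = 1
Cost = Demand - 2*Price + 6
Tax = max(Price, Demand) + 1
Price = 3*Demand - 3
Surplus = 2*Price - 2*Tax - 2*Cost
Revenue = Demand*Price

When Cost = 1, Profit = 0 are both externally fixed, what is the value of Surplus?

Under do(Cost = 1, Profit = 0), each intervened variable's structural equation is replaced by its fixed value.
Price = 3*Demand - 3  [with Demand=1]  = 0
Tax = max(Price, Demand) + 1  [with Price=0, Demand=1]  = 2
Surplus = 2*Price - 2*Tax - 2*Cost  [with Price=0, Tax=2, Cost=1]  = -6

-6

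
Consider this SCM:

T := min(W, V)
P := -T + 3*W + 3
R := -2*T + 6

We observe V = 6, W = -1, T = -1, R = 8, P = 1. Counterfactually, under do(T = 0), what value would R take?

6

The intervention breaks the incoming arrows to T: T := min(W, V) no longer applies, and T = 0.
R = -2*T + 6  [with T=0]  = 6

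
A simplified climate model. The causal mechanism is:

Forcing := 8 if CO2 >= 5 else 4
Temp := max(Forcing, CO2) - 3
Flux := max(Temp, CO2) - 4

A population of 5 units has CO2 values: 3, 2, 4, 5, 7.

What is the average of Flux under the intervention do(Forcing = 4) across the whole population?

0.2

do(Forcing=4) breaks Forcing's dependence on CO2. With Forcing=4 fixed, Flux across the units is -1, -2, 0, 1, 3, mean 0.2.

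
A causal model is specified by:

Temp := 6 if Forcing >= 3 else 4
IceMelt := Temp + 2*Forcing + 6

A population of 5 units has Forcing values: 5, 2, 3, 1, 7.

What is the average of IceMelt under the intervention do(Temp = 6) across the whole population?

19.2

The intervention sets Temp=6 in all 5 units regardless of Forcing. Recomputing IceMelt per unit gives 22, 16, 18, 14, 26; average 19.2.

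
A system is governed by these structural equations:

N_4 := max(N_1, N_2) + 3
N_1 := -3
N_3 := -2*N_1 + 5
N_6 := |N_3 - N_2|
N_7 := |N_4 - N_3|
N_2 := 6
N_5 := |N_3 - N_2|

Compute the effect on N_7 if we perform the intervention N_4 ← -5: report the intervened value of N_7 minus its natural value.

14

The intervention breaks the incoming arrows to N_4: N_4 := max(N_1, N_2) + 3 no longer applies, and N_4 = -5.
N_3 = -2*N_1 + 5  [with N_1=-3]  = 11
N_7 = |N_4 - N_3|  [with N_4=-5, N_3=11]  = 16
Without intervention: N_3 = -2*N_1 + 5  [with N_1=-3]  = 11; N_4 = max(N_1, N_2) + 3  [with N_1=-3, N_2=6]  = 9; N_7 = |N_4 - N_3|  [with N_4=9, N_3=11]  = 2.
Change = 16 − 2 = 14.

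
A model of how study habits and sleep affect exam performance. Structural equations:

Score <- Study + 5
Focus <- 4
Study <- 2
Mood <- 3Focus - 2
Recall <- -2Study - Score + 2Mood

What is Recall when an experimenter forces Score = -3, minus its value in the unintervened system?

10

do(Score=-3) replaces the equation Score <- Study + 5 with the constant Score = -3.
Mood = 3Focus - 2  [with Focus=4]  = 10
Recall = -2Study - Score + 2Mood  [with Study=2, Score=-3, Mood=10]  = 19
Without intervention: Score = Study + 5  [with Study=2]  = 7; Mood = 3Focus - 2  [with Focus=4]  = 10; Recall = -2Study - Score + 2Mood  [with Study=2, Score=7, Mood=10]  = 9.
Change = 19 − 9 = 10.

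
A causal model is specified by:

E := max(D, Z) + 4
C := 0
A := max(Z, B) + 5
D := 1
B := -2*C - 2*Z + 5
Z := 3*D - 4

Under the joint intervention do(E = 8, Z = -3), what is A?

Under do(E = 8, Z = -3), each intervened variable's structural equation is replaced by its fixed value.
B = -2*C - 2*Z + 5  [with C=0, Z=-3]  = 11
A = max(Z, B) + 5  [with Z=-3, B=11]  = 16

16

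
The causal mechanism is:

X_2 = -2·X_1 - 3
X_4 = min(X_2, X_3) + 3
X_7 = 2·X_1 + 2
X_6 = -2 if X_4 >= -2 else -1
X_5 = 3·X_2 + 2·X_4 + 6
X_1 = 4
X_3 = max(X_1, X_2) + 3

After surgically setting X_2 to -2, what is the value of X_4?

Under do(X_2=-2), the mechanism X_2 = -2·X_1 - 3 is discarded; X_2 is fixed at -2.
X_3 = max(X_1, X_2) + 3  [with X_1=4, X_2=-2]  = 7
X_4 = min(X_2, X_3) + 3  [with X_2=-2, X_3=7]  = 1

1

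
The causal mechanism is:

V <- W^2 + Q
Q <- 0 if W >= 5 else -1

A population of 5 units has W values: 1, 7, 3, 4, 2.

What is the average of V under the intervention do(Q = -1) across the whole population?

14.8

Under do(Q=-1), Q's equation is replaced by Q=-1 for every unit. Per-unit V: 0, 48, 8, 15, 3. Mean = 14.8.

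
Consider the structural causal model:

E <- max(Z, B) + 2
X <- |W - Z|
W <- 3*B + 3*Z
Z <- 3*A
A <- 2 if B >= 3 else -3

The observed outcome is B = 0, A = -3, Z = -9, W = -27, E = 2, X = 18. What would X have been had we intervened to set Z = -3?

6

The intervention breaks the incoming arrows to Z: Z <- 3*A no longer applies, and Z = -3.
W = 3*B + 3*Z  [with B=0, Z=-3]  = -9
X = |W - Z|  [with W=-9, Z=-3]  = 6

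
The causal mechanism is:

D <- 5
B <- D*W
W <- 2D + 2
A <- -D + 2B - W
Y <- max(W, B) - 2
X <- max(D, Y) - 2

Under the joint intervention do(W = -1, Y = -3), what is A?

-14

The joint intervention fixes W = -1, Y = -3, removing each variable's own equation.
B = D*W  [with D=5, W=-1]  = -5
A = -D + 2B - W  [with D=5, B=-5, W=-1]  = -14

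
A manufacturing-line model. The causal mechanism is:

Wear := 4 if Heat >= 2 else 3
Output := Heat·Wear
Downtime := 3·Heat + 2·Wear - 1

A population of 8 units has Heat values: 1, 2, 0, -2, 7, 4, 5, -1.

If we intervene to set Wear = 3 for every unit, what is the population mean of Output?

The intervention sets Wear=3 in all 8 units regardless of Heat. Recomputing Output per unit gives 3, 6, 0, -6, 21, 12, 15, -3; average 6.

6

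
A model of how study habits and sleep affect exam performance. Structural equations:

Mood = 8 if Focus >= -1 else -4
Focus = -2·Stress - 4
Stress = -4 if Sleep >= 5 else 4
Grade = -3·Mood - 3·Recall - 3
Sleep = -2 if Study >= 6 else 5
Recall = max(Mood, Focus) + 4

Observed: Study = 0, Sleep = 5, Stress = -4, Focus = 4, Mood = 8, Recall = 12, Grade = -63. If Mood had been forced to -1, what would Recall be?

8

The intervention breaks the incoming arrows to Mood: Mood = 8 if Focus >= -1 else -4 no longer applies, and Mood = -1.
Sleep = -2 if Study >= 6 else 5  [with Study=0]  = 5
Stress = -4 if Sleep >= 5 else 4  [with Sleep=5]  = -4
Focus = -2·Stress - 4  [with Stress=-4]  = 4
Recall = max(Mood, Focus) + 4  [with Mood=-1, Focus=4]  = 8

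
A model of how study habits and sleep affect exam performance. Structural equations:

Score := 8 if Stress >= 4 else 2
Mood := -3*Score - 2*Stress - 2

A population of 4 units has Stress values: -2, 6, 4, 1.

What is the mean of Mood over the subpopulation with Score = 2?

E[Mood|Score=2] averages over only the 2 units with Score=2 (Stress = -2, 1): Mood = -4, -10, mean -7.

-7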